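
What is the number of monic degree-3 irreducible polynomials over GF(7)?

112

Gauss's count: N_{7}(3) = (1/3) Σ_{d|3} μ(3/d)·7^d.
Divisors of 3: 1, 3; μ(3/d) for each: -1, 1.
Σ = − 7^1 + 7^3 = 336.
N = 336/3 = 112.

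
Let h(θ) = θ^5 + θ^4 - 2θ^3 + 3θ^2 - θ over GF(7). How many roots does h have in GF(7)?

Evaluate at each of the 7 elements of GF(7):
h(0) = 0 → root; h(1) = 2; h(2) = 0 → root; h(3) = 0 → root; h(4) = 6; h(5) = 0 → root; h(6) = 6.
Roots: {0, 2, 3, 5}.

4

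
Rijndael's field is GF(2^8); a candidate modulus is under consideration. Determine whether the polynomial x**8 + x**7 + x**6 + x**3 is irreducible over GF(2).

No

Write P(x) = x**8 + x**7 + x**6 + x**3.
Check for roots in GF(2): P(0) = 0 → root; P(1) = 0 → root.
P(0) = 0, so (x) divides P(x); P is reducible.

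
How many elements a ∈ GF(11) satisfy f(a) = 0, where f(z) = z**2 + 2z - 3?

2

Evaluate at each of the 11 elements of GF(11):
f(0) = 8; f(1) = 0 → root; f(2) = 5; f(3) = 1; f(4) = 10; f(5) = 10; f(6) = 1; f(7) = 5; f(8) = 0 → root; f(9) = 8; f(10) = 7.
Roots: {1, 8}.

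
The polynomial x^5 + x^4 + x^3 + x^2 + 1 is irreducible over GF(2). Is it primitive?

Write f(x) = x^5 + x^4 + x^3 + x^2 + 1.
|GF(2^5)^×| = 2^5 − 1 = 31. Prime factorization: 31 = 31.
f is primitive ⇔ x has order 31 in GF(2)[x]/(f), i.e. x^(31/q) ≠ 1 for each prime q | 31.
x^(1) mod f = x.
None equal 1, so x has full order 31; f is primitive.

Yes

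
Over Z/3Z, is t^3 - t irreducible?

No

Write g(t) = t^3 - t.
Check for roots in Z/3Z: g(0) = 0 → root; g(1) = 0 → root; g(2) = 0 → root.
g(0) = 0, so (t) divides g(t); g is reducible.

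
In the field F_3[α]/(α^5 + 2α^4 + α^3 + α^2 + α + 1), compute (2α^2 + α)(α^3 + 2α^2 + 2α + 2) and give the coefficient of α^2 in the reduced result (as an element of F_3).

1

Multiply in F_3[α]: (2α^2 + α)·(α^3 + 2α^2 + 2α + 2) = 2α^5 + 2α^4 + 2α.
Reduce using α^5 ≡ α^4 + 2α^3 + 2α^2 + 2α + 2 (mod α^5 + 2α^4 + α^3 + α^2 + α + 1).
Reduced: α^4 + α^3 + α^2 + 1.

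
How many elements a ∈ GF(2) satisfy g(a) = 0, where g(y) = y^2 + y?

Evaluate at each of the 2 elements of GF(2):
g(0) = 0 → root; g(1) = 0 → root.
Roots: {0, 1}.

2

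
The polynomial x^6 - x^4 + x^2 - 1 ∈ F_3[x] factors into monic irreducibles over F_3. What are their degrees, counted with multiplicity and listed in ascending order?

1, 1, 2, 2

Write g(x) = x^6 - x^4 + x^2 - 1.
Roots in F_3: g(0) = 2; g(1) = 0 → root; g(2) = 0 → root.
Linear factors from roots: (x - 1), (x + 1).
Complete factorization: g(x) = (x + 1)·(x - 1)·(x^2 + x - 1)·(x^2 - x - 1).
Factor degrees with multiplicity: 1 + 1 + 2 + 2 = 6.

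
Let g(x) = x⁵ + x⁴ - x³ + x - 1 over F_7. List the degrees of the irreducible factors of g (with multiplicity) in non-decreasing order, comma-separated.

5

Complete factorization: g(x) = (x⁵ + x⁴ - x³ + x - 1).
Factor degrees with multiplicity: 5 = 5.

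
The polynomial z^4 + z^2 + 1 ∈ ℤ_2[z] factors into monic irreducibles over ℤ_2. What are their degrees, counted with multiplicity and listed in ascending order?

2, 2

Write f(z) = z^4 + z^2 + 1.
Roots in ℤ_2: f(0) = 1; f(1) = 1.
Complete factorization: f(z) = (z^2 + z + 1)^2.
Factor degrees with multiplicity: 2 + 2 = 4.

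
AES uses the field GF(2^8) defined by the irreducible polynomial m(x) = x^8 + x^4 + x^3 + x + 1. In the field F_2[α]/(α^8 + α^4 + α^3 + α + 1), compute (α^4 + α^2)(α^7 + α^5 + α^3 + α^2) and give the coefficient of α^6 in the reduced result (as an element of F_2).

Multiply in F_2[α]: (α^4 + α^2)·(α^7 + α^5 + α^3 + α^2) = α^11 + α^6 + α^5 + α^4.
Reduce using α^8 ≡ α^4 + α^3 + α + 1 (mod α^8 + α^4 + α^3 + α + 1).
Reduced: α^7 + α^5 + α^3.

0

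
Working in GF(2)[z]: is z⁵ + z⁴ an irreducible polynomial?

Write m(z) = z⁵ + z⁴.
Check for roots in GF(2): m(0) = 0 → root; m(1) = 0 → root.
m(0) = 0, so (z) divides m(z); m is reducible.

No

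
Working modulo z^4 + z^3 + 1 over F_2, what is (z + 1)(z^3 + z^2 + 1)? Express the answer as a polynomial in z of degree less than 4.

z^3 + z^2 + z

Multiply in F_2[z]: (z + 1)·(z^3 + z^2 + 1) = z^4 + z^2 + z + 1.
Reduce using z^4 ≡ z^3 + 1 (mod z^4 + z^3 + 1).
Reduced: z^3 + z^2 + z.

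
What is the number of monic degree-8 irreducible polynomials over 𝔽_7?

Gauss's count: N_{7}(8) = (1/8) Σ_{d|8} μ(8/d)·7^d.
Divisors of 8: 1, 2, 4, 8; μ(8/d) for each: 0, 0, -1, 1.
Σ = − 7^4 + 7^8 = 5762400.
N = 5762400/8 = 720300.

720300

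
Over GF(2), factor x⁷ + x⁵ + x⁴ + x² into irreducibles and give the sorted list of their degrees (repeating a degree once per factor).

1, 1, 1, 1, 1, 2

Write g(x) = x⁷ + x⁵ + x⁴ + x².
Roots in GF(2): g(0) = 0 → root; g(1) = 0 → root.
Linear factors from roots: (x), (x + 1).
Complete factorization: g(x) = (x)^2·(x + 1)^3·(x² + x + 1).
Factor degrees with multiplicity: 1 + 1 + 1 + 1 + 1 + 2 = 7.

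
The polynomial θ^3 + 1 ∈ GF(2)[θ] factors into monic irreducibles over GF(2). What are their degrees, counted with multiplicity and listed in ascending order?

1, 2

Write f(θ) = θ^3 + 1.
Roots in GF(2): f(0) = 1; f(1) = 0 → root.
Linear factors from roots: (θ + 1).
Complete factorization: f(θ) = (θ + 1)·(θ^2 + θ + 1).
Factor degrees with multiplicity: 1 + 2 = 3.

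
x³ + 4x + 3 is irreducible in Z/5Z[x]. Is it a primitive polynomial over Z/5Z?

Yes

Write f(x) = x³ + 4x + 3.
|GF(5^3)^×| = 5^3 − 1 = 124. Prime factorization: 124 = 2^2·31.
f is primitive ⇔ x has order 124 in GF(5)[x]/(f), i.e. x^(124/q) ≠ 1 for each prime q | 124.
x^(62) mod f = 4.
x^(4) mod f = x² + 2x.
None equal 1, so x has full order 124; f is primitive.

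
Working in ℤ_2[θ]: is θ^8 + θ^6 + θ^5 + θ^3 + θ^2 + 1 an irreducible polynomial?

No

Write m(θ) = θ^8 + θ^6 + θ^5 + θ^3 + θ^2 + 1.
Check for roots in ℤ_2: m(0) = 1; m(1) = 0 → root.
m(1) = 0, so (θ − 1) divides m(θ); m is reducible.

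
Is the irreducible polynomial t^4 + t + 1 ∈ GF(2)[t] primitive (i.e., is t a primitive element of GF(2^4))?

Yes

Write f(t) = t^4 + t + 1.
|GF(2^4)^×| = 2^4 − 1 = 15. Prime factorization: 15 = 3·5.
f is primitive ⇔ t has order 15 in GF(2)[t]/(f), i.e. t^(15/q) ≠ 1 for each prime q | 15.
t^(5) mod f = t^2 + t.
t^(3) mod f = t^3.
None equal 1, so t has full order 15; f is primitive.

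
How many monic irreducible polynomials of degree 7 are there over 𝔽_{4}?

2340

x^(4^7) − x is the product of all monic irreducibles of degree dividing 7; Möbius inversion gives N = (1/7) Σ μ(7/d)·4^d.
Divisors of 7: 1, 7; μ(7/d) for each: -1, 1.
Σ = − 4^1 + 4^7 = 16380.
N = 16380/7 = 2340.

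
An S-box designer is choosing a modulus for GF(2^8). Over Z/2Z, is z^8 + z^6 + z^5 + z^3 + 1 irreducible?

Write h(z) = z^8 + z^6 + z^5 + z^3 + 1.
Check for roots in Z/2Z: h(0) = 1; h(1) = 1.
No roots, so no linear factors.
Monic irreducibles of degree 2 over GF(2): z^2 + z + 1.
None of them divide h (all give nonzero remainder).
Monic irreducibles of degree 3 over GF(2): z^3 + z + 1, z^3 + z^2 + 1.
None of them divide h (all give nonzero remainder).
Monic irreducibles of degree 4 over GF(2): z^4 + z + 1, z^4 + z^3 + 1, z^4 + z^3 + z^2 + z + 1.
None of them divide h (all give nonzero remainder).
No irreducible factor of degree ≤ 4 exists, so h is irreducible over GF(2).

Yes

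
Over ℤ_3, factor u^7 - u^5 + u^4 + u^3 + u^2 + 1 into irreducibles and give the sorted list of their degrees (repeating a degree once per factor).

Write f(u) = u^7 - u^5 + u^4 + u^3 + u^2 + 1.
Roots in ℤ_3: f(0) = 1; f(1) = 1; f(2) = 2.
Complete factorization: f(u) = (u^7 - u^5 + u^4 + u^3 + u^2 + 1).
Factor degrees with multiplicity: 7 = 7.

7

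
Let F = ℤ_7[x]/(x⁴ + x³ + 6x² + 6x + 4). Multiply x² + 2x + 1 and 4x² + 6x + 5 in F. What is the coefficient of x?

6

Multiply in ℤ_7[x]: (x² + 2x + 1)·(4x² + 6x + 5) = 4x⁴ + 2x + 5.
Reduce using x⁴ ≡ 6x³ + x² + x + 3 (mod x⁴ + x³ + 6x² + 6x + 4).
Reduced: 3x³ + 4x² + 6x + 3.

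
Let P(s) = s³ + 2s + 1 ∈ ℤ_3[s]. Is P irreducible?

Check for roots in ℤ_3: P(0) = 1; P(1) = 1; P(2) = 1.
No roots. A degree-3 polynomial over a field with no linear factor is irreducible.

Yes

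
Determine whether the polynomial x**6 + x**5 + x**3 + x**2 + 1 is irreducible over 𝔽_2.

Write P(x) = x**6 + x**5 + x**3 + x**2 + 1.
Check for roots in 𝔽_2: P(0) = 1; P(1) = 1.
No roots, so no linear factors.
Monic irreducibles of degree 2 over GF(2): x**2 + x + 1.
None of them divide P (all give nonzero remainder).
Monic irreducibles of degree 3 over GF(2): x**3 + x + 1, x**3 + x**2 + 1.
None of them divide P (all give nonzero remainder).
No irreducible factor of degree ≤ 3 exists, so P is irreducible over GF(2).

Yes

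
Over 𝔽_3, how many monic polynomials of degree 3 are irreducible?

8

The number of monic irreducibles of degree 3 over GF(3) is (1/3)·Σ_{d∣3} μ(3/d) 3^d.
Divisors of 3: 1, 3; μ(3/d) for each: -1, 1.
Σ = − 3^1 + 3^3 = 24.
N = 24/3 = 8.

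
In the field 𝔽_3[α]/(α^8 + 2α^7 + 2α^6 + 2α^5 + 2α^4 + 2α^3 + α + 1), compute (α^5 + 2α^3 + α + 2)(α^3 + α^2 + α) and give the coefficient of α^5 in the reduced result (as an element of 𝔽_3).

0

Multiply in 𝔽_3[α]: (α^5 + 2α^3 + α + 2)·(α^3 + α^2 + α) = α^8 + α^7 + 2α^5 + 2α.
Reduce using α^8 ≡ α^7 + α^6 + α^5 + α^4 + α^3 + 2α + 2 (mod α^8 + 2α^7 + 2α^6 + 2α^5 + 2α^4 + 2α^3 + α + 1).
Reduced: 2α^7 + α^6 + α^4 + α^3 + α + 2.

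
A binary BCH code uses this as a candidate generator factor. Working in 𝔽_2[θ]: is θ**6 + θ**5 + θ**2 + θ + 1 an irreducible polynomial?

Write h(θ) = θ**6 + θ**5 + θ**2 + θ + 1.
Check for roots in 𝔽_2: h(0) = 1; h(1) = 1.
No roots, so no linear factors.
Monic irreducibles of degree 2 over GF(2): θ**2 + θ + 1.
None of them divide h (all give nonzero remainder).
Monic irreducibles of degree 3 over GF(2): θ**3 + θ + 1, θ**3 + θ**2 + 1.
None of them divide h (all give nonzero remainder).
No irreducible factor of degree ≤ 3 exists, so h is irreducible over GF(2).

Yes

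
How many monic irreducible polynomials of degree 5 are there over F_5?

By the necklace-counting formula, N_5(5) = (1/5) Σ_{d|5} μ(5/d)·5^d.
Divisors of 5: 1, 5; μ(5/d) for each: -1, 1.
Σ = − 5^1 + 5^5 = 3120.
N = 3120/5 = 624.

624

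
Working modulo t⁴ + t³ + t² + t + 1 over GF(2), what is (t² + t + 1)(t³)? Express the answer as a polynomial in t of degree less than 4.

t^2 + t

Multiply in GF(2)[t]: (t² + t + 1)·(t³) = t⁵ + t⁴ + t³.
Reduce using t⁴ ≡ t³ + t² + t + 1 (mod t⁴ + t³ + t² + t + 1).
Reduced: t² + t.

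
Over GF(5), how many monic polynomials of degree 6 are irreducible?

x^(5^6) − x is the product of all monic irreducibles of degree dividing 6; Möbius inversion gives N = (1/6) Σ μ(6/d)·5^d.
Divisors of 6: 1, 2, 3, 6; μ(6/d) for each: 1, -1, -1, 1.
Σ = 5^1 − 5^2 − 5^3 + 5^6 = 15480.
N = 15480/6 = 2580.

2580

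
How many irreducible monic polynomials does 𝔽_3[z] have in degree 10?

5880

Gauss's count: N_{3}(10) = (1/10) Σ_{d|10} μ(10/d)·3^d.
Divisors of 10: 1, 2, 5, 10; μ(10/d) for each: 1, -1, -1, 1.
Σ = 3^1 − 3^2 − 3^5 + 3^10 = 58800.
N = 58800/10 = 5880.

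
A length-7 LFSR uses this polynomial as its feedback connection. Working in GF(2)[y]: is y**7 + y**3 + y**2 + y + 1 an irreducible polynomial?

Write m(y) = y**7 + y**3 + y**2 + y + 1.
Check for roots in GF(2): m(0) = 1; m(1) = 1.
No roots, so no linear factors.
Monic irreducibles of degree 2 over GF(2): y**2 + y + 1.
None of them divide m (all give nonzero remainder).
Monic irreducibles of degree 3 over GF(2): y**3 + y + 1, y**3 + y**2 + 1.
None of them divide m (all give nonzero remainder).
No irreducible factor of degree ≤ 3 exists, so m is irreducible over GF(2).

Yes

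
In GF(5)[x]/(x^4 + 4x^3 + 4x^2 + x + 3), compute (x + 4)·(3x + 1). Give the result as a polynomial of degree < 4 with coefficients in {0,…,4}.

Multiply in GF(5)[x]: (x + 4)·(3x + 1) = 3x^2 + 3x + 4.
Reduced: 3x^2 + 3x + 4.

3x^2 + 3x + 4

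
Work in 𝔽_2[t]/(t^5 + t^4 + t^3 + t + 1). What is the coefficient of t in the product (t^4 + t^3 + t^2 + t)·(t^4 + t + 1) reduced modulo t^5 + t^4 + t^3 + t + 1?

1

Multiply in 𝔽_2[t]: (t^4 + t^3 + t^2 + t)·(t^4 + t + 1) = t^8 + t^7 + t^6 + t.
Reduce using t^5 ≡ t^4 + t^3 + t + 1 (mod t^5 + t^4 + t^3 + t + 1).
Reduced: t^4 + t^3 + t.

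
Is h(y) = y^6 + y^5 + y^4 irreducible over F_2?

No

Check for roots in F_2: h(0) = 0 → root; h(1) = 1.
h(0) = 0, so (y) divides h(y); h is reducible.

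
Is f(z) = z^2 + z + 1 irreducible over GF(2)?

Yes

Check for roots in GF(2): f(0) = 1; f(1) = 1.
No roots. A degree-2 polynomial over a field with no linear factor is irreducible.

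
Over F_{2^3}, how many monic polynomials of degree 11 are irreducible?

780903144

x^(8^11) − x is the product of all monic irreducibles of degree dividing 11; Möbius inversion gives N = (1/11) Σ μ(11/d)·8^d.
Divisors of 11: 1, 11; μ(11/d) for each: -1, 1.
Σ = − 8^1 + 8^11 = 8589934584.
N = 8589934584/11 = 780903144.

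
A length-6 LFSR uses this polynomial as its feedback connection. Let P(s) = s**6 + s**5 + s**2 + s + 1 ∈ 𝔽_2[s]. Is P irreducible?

Yes

Check for roots in 𝔽_2: P(0) = 1; P(1) = 1.
No roots, so no linear factors.
Monic irreducibles of degree 2 over GF(2): s**2 + s + 1.
None of them divide P (all give nonzero remainder).
Monic irreducibles of degree 3 over GF(2): s**3 + s + 1, s**3 + s**2 + 1.
None of them divide P (all give nonzero remainder).
No irreducible factor of degree ≤ 3 exists, so P is irreducible over GF(2).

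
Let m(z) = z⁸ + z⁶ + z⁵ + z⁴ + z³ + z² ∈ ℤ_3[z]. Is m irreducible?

Check for roots in ℤ_3: m(0) = 0 → root; m(1) = 0 → root; m(2) = 2.
m(0) = 0, so (z) divides m(z); m is reducible.

No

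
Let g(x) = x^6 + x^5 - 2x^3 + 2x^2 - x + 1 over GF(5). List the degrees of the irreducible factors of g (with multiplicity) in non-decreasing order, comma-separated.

6

Roots in GF(5): g(0) = 1; g(1) = 2; g(2) = 2; g(3) = 4; g(4) = 1.
Complete factorization: g(x) = (x^6 + x^5 - 2x^3 + 2x^2 - x + 1).
Factor degrees with multiplicity: 6 = 6.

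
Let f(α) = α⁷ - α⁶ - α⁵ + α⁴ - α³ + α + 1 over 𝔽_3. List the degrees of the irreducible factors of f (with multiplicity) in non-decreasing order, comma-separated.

2, 2, 3

Roots in 𝔽_3: f(0) = 1; f(1) = 1; f(2) = 1.
Complete factorization: f(α) = (α² + 1)·(α² + α - 1)·(α³ + α² + α - 1).
Factor degrees with multiplicity: 2 + 2 + 3 = 7.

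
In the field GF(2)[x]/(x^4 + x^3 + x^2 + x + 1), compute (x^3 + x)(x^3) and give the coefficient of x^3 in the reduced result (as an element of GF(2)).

Multiply in GF(2)[x]: (x^3 + x)·(x^3) = x^6 + x^4.
Reduce using x^4 ≡ x^3 + x^2 + x + 1 (mod x^4 + x^3 + x^2 + x + 1).
Reduced: x^3 + x^2 + 1.

1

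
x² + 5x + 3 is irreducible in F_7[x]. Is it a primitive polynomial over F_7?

Write f(x) = x² + 5x + 3.
|GF(7^2)^×| = 7^2 − 1 = 48. Prime factorization: 48 = 2^4·3.
f is primitive ⇔ x has order 48 in GF(7)[x]/(f), i.e. x^(48/q) ≠ 1 for each prime q | 48.
x^(24) mod f = 6.
x^(16) mod f = 2.
None equal 1, so x has full order 48; f is primitive.

Yes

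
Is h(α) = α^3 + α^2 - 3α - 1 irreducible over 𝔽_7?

Check for roots in 𝔽_7: h(0) = 6; h(1) = 5; h(2) = 5; h(3) = 5; h(4) = 4; h(5) = 1; h(6) = 2.
No roots. A degree-3 polynomial over a field with no linear factor is irreducible.

Yes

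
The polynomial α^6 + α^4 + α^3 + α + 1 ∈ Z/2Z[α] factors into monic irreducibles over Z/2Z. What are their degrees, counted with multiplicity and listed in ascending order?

Write f(α) = α^6 + α^4 + α^3 + α + 1.
Roots in Z/2Z: f(0) = 1; f(1) = 1.
Complete factorization: f(α) = (α^6 + α^4 + α^3 + α + 1).
Factor degrees with multiplicity: 6 = 6.

6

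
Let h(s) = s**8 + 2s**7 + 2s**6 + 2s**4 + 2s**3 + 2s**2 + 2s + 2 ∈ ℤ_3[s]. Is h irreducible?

No

Check for roots in ℤ_3: h(0) = 2; h(1) = 0 → root; h(2) = 0 → root.
h(1) = 0, so (s − 1) divides h(s); h is reducible.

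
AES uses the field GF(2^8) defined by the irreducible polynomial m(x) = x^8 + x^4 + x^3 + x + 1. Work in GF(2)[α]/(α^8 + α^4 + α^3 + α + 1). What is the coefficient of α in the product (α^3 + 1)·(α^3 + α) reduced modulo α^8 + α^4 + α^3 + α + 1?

1

Multiply in GF(2)[α]: (α^3 + 1)·(α^3 + α) = α^6 + α^4 + α^3 + α.
Reduced: α^6 + α^4 + α^3 + α.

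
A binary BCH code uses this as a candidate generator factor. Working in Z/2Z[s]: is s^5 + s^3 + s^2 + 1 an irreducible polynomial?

No

Write m(s) = s^5 + s^3 + s^2 + 1.
Check for roots in Z/2Z: m(0) = 1; m(1) = 0 → root.
m(1) = 0, so (s − 1) divides m(s); m is reducible.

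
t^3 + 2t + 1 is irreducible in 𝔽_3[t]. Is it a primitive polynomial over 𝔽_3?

Yes

Write f(t) = t^3 + 2t + 1.
|GF(3^3)^×| = 3^3 − 1 = 26. Prime factorization: 26 = 2·13.
f is primitive ⇔ t has order 26 in GF(3)[t]/(f), i.e. t^(26/q) ≠ 1 for each prime q | 26.
t^(13) mod f = 2.
t^(2) mod f = t^2.
None equal 1, so t has full order 26; f is primitive.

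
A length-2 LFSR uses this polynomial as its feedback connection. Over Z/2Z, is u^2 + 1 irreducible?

No

Write f(u) = u^2 + 1.
Check for roots in Z/2Z: f(0) = 1; f(1) = 0 → root.
f(1) = 0, so (u − 1) divides f(u); f is reducible.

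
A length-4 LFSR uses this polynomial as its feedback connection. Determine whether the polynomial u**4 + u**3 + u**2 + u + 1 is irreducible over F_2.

Write P(u) = u**4 + u**3 + u**2 + u + 1.
Check for roots in F_2: P(0) = 1; P(1) = 1.
No roots, so no linear factors.
Monic irreducibles of degree 2 over GF(2): u**2 + u + 1.
None of them divide P (all give nonzero remainder).
No irreducible factor of degree ≤ 2 exists, so P is irreducible over GF(2).

Yes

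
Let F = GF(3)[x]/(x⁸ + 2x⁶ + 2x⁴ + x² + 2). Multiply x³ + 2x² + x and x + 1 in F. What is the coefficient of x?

Multiply in GF(3)[x]: (x³ + 2x² + x)·(x + 1) = x⁴ + x.
Reduced: x⁴ + x.

1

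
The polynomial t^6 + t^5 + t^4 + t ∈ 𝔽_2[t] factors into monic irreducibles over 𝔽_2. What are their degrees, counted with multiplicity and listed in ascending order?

Write h(t) = t^6 + t^5 + t^4 + t.
Roots in 𝔽_2: h(0) = 0 → root; h(1) = 0 → root.
Linear factors from roots: (t), (t + 1).
Complete factorization: h(t) = (t)·(t + 1)^2·(t^3 + t^2 + 1).
Factor degrees with multiplicity: 1 + 1 + 1 + 3 = 6.

1, 1, 1, 3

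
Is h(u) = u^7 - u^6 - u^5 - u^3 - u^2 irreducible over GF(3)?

Check for roots in GF(3): h(0) = 0 → root; h(1) = 0 → root; h(2) = 2.
h(0) = 0, so (u) divides h(u); h is reducible.

No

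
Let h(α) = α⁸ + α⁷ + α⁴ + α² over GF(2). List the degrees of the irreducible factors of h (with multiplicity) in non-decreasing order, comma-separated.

1, 1, 1, 2, 3

Roots in GF(2): h(0) = 0 → root; h(1) = 0 → root.
Linear factors from roots: (α), (α + 1).
Complete factorization: h(α) = (α + 1)·(α)^2·(α² + α + 1)·(α³ + α² + 1).
Factor degrees with multiplicity: 1 + 1 + 1 + 2 + 3 = 8.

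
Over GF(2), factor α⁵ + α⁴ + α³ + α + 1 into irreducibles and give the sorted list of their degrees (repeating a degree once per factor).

Write h(α) = α⁵ + α⁴ + α³ + α + 1.
Roots in GF(2): h(0) = 1; h(1) = 1.
Complete factorization: h(α) = (α⁵ + α⁴ + α³ + α + 1).
Factor degrees with multiplicity: 5 = 5.

5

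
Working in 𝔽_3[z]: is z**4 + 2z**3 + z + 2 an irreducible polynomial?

Write g(z) = z**4 + 2z**3 + z + 2.
Check for roots in 𝔽_3: g(0) = 2; g(1) = 0 → root; g(2) = 0 → root.
g(1) = 0, so (z − 1) divides g(z); g is reducible.

No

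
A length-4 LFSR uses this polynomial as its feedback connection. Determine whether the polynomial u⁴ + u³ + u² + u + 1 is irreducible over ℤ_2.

Yes

Write h(u) = u⁴ + u³ + u² + u + 1.
Check for roots in ℤ_2: h(0) = 1; h(1) = 1.
No roots, so no linear factors.
Monic irreducibles of degree 2 over GF(2): u² + u + 1.
None of them divide h (all give nonzero remainder).
No irreducible factor of degree ≤ 2 exists, so h is irreducible over GF(2).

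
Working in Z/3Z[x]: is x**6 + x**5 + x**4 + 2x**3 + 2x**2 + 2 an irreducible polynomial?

Write h(x) = x**6 + x**5 + x**4 + 2x**3 + 2x**2 + 2.
Check for roots in Z/3Z: h(0) = 2; h(1) = 0 → root; h(2) = 0 → root.
h(1) = 0, so (x − 1) divides h(x); h is reducible.

No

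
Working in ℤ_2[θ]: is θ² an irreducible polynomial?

Write P(θ) = θ².
Check for roots in ℤ_2: P(0) = 0 → root; P(1) = 1.
P(0) = 0, so (θ) divides P(θ); P is reducible.

No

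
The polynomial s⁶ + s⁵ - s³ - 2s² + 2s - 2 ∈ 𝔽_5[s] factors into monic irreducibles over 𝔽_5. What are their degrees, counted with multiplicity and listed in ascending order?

Write h(s) = s⁶ + s⁵ - s³ - 2s² + 2s - 2.
Roots in 𝔽_5: h(0) = 3; h(1) = 4; h(2) = 2; h(3) = 1; h(4) = 0 → root.
Linear factors from roots: (s + 1).
Complete factorization: h(s) = (s + 1)·(s² + 2s - 1)·(s³ - 2s² + 2).
Factor degrees with multiplicity: 1 + 2 + 3 = 6.

1, 2, 3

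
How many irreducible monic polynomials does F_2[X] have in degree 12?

The number of monic irreducibles of degree 12 over GF(2) is (1/12)·Σ_{d∣12} μ(12/d) 2^d.
Divisors of 12: 1, 2, 3, 4, 6, 12; μ(12/d) for each: 0, 1, 0, -1, -1, 1.
Σ = 2^2 − 2^4 − 2^6 + 2^12 = 4020.
N = 4020/12 = 335.

335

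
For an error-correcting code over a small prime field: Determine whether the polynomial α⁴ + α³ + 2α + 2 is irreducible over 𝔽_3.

No

Write g(α) = α⁴ + α³ + 2α + 2.
Check for roots in 𝔽_3: g(0) = 2; g(1) = 0 → root; g(2) = 0 → root.
g(1) = 0, so (α − 1) divides g(α); g is reducible.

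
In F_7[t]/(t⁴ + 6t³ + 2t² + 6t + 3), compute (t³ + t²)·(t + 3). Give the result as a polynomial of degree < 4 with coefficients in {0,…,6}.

Multiply in F_7[t]: (t³ + t²)·(t + 3) = t⁴ + 4t³ + 3t².
Reduce using t⁴ ≡ t³ + 5t² + t + 4 (mod t⁴ + 6t³ + 2t² + 6t + 3).
Reduced: 5t³ + t² + t + 4.

5t^3 + t^2 + t + 4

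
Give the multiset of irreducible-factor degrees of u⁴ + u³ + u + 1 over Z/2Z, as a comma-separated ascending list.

Write g(u) = u⁴ + u³ + u + 1.
Roots in Z/2Z: g(0) = 1; g(1) = 0 → root.
Linear factors from roots: (u + 1).
Complete factorization: g(u) = (u + 1)^2·(u² + u + 1).
Factor degrees with multiplicity: 1 + 1 + 2 = 4.

1, 1, 2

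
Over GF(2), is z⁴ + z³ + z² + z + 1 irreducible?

Write g(z) = z⁴ + z³ + z² + z + 1.
Check for roots in GF(2): g(0) = 1; g(1) = 1.
No roots, so no linear factors.
Monic irreducibles of degree 2 over GF(2): z² + z + 1.
None of them divide g (all give nonzero remainder).
No irreducible factor of degree ≤ 2 exists, so g is irreducible over GF(2).

Yes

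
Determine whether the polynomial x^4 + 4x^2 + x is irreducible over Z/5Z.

No

Write g(x) = x^4 + 4x^2 + x.
Check for roots in Z/5Z: g(0) = 0 → root; g(1) = 1; g(2) = 4; g(3) = 0 → root; g(4) = 4.
g(0) = 0, so (x) divides g(x); g is reducible.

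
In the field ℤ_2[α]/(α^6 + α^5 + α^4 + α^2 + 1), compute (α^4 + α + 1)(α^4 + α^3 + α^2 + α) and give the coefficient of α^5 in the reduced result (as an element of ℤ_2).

Multiply in ℤ_2[α]: (α^4 + α + 1)·(α^4 + α^3 + α^2 + α) = α^8 + α^7 + α^6 + α.
Reduce using α^6 ≡ α^5 + α^4 + α^2 + 1 (mod α^6 + α^5 + α^4 + α^2 + 1).
Reduced: α^4 + α^2 + α.

0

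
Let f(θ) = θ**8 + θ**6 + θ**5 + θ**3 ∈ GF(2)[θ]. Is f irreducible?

Check for roots in GF(2): f(0) = 0 → root; f(1) = 0 → root.
f(0) = 0, so (θ) divides f(θ); f is reducible.

No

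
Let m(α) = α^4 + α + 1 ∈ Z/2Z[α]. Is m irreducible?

Yes

Check for roots in Z/2Z: m(0) = 1; m(1) = 1.
No roots, so no linear factors.
Monic irreducibles of degree 2 over GF(2): α^2 + α + 1.
None of them divide m (all give nonzero remainder).
No irreducible factor of degree ≤ 2 exists, so m is irreducible over GF(2).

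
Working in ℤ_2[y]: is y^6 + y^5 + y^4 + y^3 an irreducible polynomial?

Write m(y) = y^6 + y^5 + y^4 + y^3.
Check for roots in ℤ_2: m(0) = 0 → root; m(1) = 0 → root.
m(0) = 0, so (y) divides m(y); m is reducible.

No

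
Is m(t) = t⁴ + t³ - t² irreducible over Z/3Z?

No

Check for roots in Z/3Z: m(0) = 0 → root; m(1) = 1; m(2) = 2.
m(0) = 0, so (t) divides m(t); m is reducible.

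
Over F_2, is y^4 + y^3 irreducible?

No

Write P(y) = y^4 + y^3.
Check for roots in F_2: P(0) = 0 → root; P(1) = 0 → root.
P(0) = 0, so (y) divides P(y); P is reducible.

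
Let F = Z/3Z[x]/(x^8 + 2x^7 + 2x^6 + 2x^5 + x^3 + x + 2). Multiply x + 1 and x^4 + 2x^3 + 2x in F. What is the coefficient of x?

2

Multiply in Z/3Z[x]: (x + 1)·(x^4 + 2x^3 + 2x) = x^5 + 2x^3 + 2x^2 + 2x.
Reduced: x^5 + 2x^3 + 2x^2 + 2x.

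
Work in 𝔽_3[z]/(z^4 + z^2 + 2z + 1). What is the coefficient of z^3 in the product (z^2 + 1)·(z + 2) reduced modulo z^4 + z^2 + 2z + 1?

Multiply in 𝔽_3[z]: (z^2 + 1)·(z + 2) = z^3 + 2z^2 + z + 2.
Reduced: z^3 + 2z^2 + z + 2.

1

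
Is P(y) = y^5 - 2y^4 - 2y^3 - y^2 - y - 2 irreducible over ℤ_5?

Check for roots in ℤ_5: P(0) = 3; P(1) = 3; P(2) = 1; P(3) = 3; P(4) = 2.
No roots, so no linear factors.
Degree-2 irreducible divisors: test the 10 monic irreducibles of degree 2 over GF(5).
None of them divide P (all give nonzero remainder).
No irreducible factor of degree ≤ 2 exists, so P is irreducible over GF(5).

Yes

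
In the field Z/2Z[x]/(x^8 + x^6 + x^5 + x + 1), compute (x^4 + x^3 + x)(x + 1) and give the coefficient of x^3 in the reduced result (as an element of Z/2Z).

Multiply in Z/2Z[x]: (x^4 + x^3 + x)·(x + 1) = x^5 + x^3 + x^2 + x.
Reduced: x^5 + x^3 + x^2 + x.

1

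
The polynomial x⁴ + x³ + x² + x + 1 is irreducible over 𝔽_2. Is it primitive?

No

Write f(x) = x⁴ + x³ + x² + x + 1.
|GF(2^4)^×| = 2^4 − 1 = 15. Prime factorization: 15 = 3·5.
f is primitive ⇔ x has order 15 in GF(2)[x]/(f), i.e. x^(15/q) ≠ 1 for each prime q | 15.
x^(5) mod f = 1
x^(3) mod f = x³.
Since x^(5) = 1, the order of x divides 5 < 15; not primitive.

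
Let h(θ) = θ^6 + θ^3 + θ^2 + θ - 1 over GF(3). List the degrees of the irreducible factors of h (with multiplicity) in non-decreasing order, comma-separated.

1, 1, 2, 2

Roots in GF(3): h(0) = 2; h(1) = 0 → root; h(2) = 2.
Linear factors from roots: (θ - 1).
Complete factorization: h(θ) = (θ - 1)^2·(θ^2 + 1)·(θ^2 - θ - 1).
Factor degrees with multiplicity: 1 + 1 + 2 + 2 = 6.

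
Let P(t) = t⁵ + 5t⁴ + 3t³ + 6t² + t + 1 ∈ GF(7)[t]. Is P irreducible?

Check for roots in GF(7): P(0) = 1; P(1) = 3; P(2) = 2; P(3) = 3; P(4) = 0 → root; P(5) = 5; P(6) = 0 → root.
P(4) = 0, so (t − 4) divides P(t); P is reducible.

No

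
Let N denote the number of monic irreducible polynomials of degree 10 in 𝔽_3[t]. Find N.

5880

x^(3^10) − x is the product of all monic irreducibles of degree dividing 10; Möbius inversion gives N = (1/10) Σ μ(10/d)·3^d.
Divisors of 10: 1, 2, 5, 10; μ(10/d) for each: 1, -1, -1, 1.
Σ = 3^1 − 3^2 − 3^5 + 3^10 = 58800.
N = 58800/10 = 5880.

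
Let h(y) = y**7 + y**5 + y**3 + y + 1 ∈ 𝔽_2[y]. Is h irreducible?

Check for roots in 𝔽_2: h(0) = 1; h(1) = 1.
No roots, so no linear factors.
Monic irreducibles of degree 2 over GF(2): y**2 + y + 1.
None of them divide h (all give nonzero remainder).
Monic irreducibles of degree 3 over GF(2): y**3 + y + 1, y**3 + y**2 + 1.
None of them divide h (all give nonzero remainder).
No irreducible factor of degree ≤ 3 exists, so h is irreducible over GF(2).

Yes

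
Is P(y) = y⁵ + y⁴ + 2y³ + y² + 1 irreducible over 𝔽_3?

Check for roots in 𝔽_3: P(0) = 1; P(1) = 0 → root; P(2) = 0 → root.
P(1) = 0, so (y − 1) divides P(y); P is reducible.

No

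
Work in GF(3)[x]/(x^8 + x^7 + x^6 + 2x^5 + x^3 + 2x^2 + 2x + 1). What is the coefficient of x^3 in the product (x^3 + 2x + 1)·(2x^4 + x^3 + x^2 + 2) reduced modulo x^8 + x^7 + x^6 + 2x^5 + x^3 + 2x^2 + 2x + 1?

Multiply in GF(3)[x]: (x^3 + 2x + 1)·(2x^4 + x^3 + x^2 + 2) = 2x^7 + x^6 + 2x^5 + x^4 + 2x^3 + x^2 + x + 2.
Reduced: 2x^7 + x^6 + 2x^5 + x^4 + 2x^3 + x^2 + x + 2.

2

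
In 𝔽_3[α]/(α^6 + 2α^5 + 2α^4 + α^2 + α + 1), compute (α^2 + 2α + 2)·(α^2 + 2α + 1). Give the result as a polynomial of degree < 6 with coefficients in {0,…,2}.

Multiply in 𝔽_3[α]: (α^2 + 2α + 2)·(α^2 + 2α + 1) = α^4 + α^3 + α^2 + 2.
Reduced: α^4 + α^3 + α^2 + 2.

α^4 + α^3 + α^2 + 2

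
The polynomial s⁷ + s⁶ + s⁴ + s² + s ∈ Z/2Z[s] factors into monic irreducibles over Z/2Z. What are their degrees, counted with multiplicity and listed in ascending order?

1, 2, 2, 2

Write f(s) = s⁷ + s⁶ + s⁴ + s² + s.
Roots in Z/2Z: f(0) = 0 → root; f(1) = 1.
Linear factors from roots: (s).
Complete factorization: f(s) = (s)·(s² + s + 1)^3.
Factor degrees with multiplicity: 1 + 2 + 2 + 2 = 7.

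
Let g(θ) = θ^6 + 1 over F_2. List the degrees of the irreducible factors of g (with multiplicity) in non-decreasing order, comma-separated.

1, 1, 2, 2

Roots in F_2: g(0) = 1; g(1) = 0 → root.
Linear factors from roots: (θ + 1).
Complete factorization: g(θ) = (θ + 1)^2·(θ^2 + θ + 1)^2.
Factor degrees with multiplicity: 1 + 1 + 2 + 2 = 6.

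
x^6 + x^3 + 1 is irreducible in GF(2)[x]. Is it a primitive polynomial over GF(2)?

No

Write f(x) = x^6 + x^3 + 1.
|GF(2^6)^×| = 2^6 − 1 = 63. Prime factorization: 63 = 3^2·7.
f is primitive ⇔ x has order 63 in GF(2)[x]/(f), i.e. x^(63/q) ≠ 1 for each prime q | 63.
x^(21) mod f = x^3.
x^(9) mod f = 1
Since x^(9) = 1, the order of x divides 9 < 63; not primitive.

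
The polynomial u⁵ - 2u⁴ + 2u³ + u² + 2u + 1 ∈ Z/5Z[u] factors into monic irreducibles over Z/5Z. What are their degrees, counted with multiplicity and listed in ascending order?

Write g(u) = u⁵ - 2u⁴ + 2u³ + u² + 2u + 1.
Roots in Z/5Z: g(0) = 1; g(1) = 0 → root; g(2) = 0 → root; g(3) = 1; g(4) = 0 → root.
Linear factors from roots: (u - 1), (u - 2), (u + 1).
Complete factorization: g(u) = (u + 1)·(u - 2)·(u - 1)·(u² - 2).
Factor degrees with multiplicity: 1 + 1 + 1 + 2 = 5.

1, 1, 1, 2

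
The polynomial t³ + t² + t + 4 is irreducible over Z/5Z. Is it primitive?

No

Write f(t) = t³ + t² + t + 4.
|GF(5^3)^×| = 5^3 − 1 = 124. Prime factorization: 124 = 2^2·31.
f is primitive ⇔ t has order 124 in GF(5)[t]/(f), i.e. t^(124/q) ≠ 1 for each prime q | 124.
t^(62) mod f = 1
t^(4) mod f = 2t + 4.
Since t^(62) = 1, the order of t divides 62 < 124; not primitive.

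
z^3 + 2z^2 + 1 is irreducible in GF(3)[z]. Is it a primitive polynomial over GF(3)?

Write f(z) = z^3 + 2z^2 + 1.
|GF(3^3)^×| = 3^3 − 1 = 26. Prime factorization: 26 = 2·13.
f is primitive ⇔ z has order 26 in GF(3)[z]/(f), i.e. z^(26/q) ≠ 1 for each prime q | 26.
z^(13) mod f = 2.
z^(2) mod f = z^2.
None equal 1, so z has full order 26; f is primitive.

Yes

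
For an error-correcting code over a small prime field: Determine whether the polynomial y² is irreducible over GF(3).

Write g(y) = y².
Check for roots in GF(3): g(0) = 0 → root; g(1) = 1; g(2) = 1.
g(0) = 0, so (y) divides g(y); g is reducible.

No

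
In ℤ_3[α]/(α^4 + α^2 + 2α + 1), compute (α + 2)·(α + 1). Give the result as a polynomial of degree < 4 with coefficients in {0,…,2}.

Multiply in ℤ_3[α]: (α + 2)·(α + 1) = α^2 + 2.
Reduced: α^2 + 2.

α^2 + 2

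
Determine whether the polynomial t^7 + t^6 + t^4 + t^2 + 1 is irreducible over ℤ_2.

Write g(t) = t^7 + t^6 + t^4 + t^2 + 1.
Check for roots in ℤ_2: g(0) = 1; g(1) = 1.
No roots, so no linear factors.
Monic irreducibles of degree 2 over GF(2): t^2 + t + 1.
None of them divide g (all give nonzero remainder).
Monic irreducibles of degree 3 over GF(2): t^3 + t + 1, t^3 + t^2 + 1.
None of them divide g (all give nonzero remainder).
No irreducible factor of degree ≤ 3 exists, so g is irreducible over GF(2).

Yes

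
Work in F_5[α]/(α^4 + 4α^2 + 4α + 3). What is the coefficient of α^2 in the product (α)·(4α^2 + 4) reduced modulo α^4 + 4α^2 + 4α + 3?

Multiply in F_5[α]: (α)·(4α^2 + 4) = 4α^3 + 4α.
Reduced: 4α^3 + 4α.

0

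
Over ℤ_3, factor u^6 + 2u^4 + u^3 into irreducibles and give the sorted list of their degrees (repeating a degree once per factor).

Write h(u) = u^6 + 2u^4 + u^3.
Roots in ℤ_3: h(0) = 0 → root; h(1) = 1; h(2) = 2.
Linear factors from roots: (u).
Complete factorization: h(u) = (u)^3·(u^3 + 2u + 1).
Factor degrees with multiplicity: 1 + 1 + 1 + 3 = 6.

1, 1, 1, 3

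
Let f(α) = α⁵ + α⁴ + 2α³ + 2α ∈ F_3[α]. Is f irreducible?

No

Check for roots in F_3: f(0) = 0 → root; f(1) = 0 → root; f(2) = 2.
f(0) = 0, so (α) divides f(α); f is reducible.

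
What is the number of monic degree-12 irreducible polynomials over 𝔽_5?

Gauss's count: N_{5}(12) = (1/12) Σ_{d|12} μ(12/d)·5^d.
Divisors of 12: 1, 2, 3, 4, 6, 12; μ(12/d) for each: 0, 1, 0, -1, -1, 1.
Σ = 5^2 − 5^4 − 5^6 + 5^12 = 244124400.
N = 244124400/12 = 20343700.

20343700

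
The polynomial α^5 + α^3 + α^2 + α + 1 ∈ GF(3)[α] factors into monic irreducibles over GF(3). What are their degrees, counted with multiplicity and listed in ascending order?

2, 3

Write h(α) = α^5 + α^3 + α^2 + α + 1.
Roots in GF(3): h(0) = 1; h(1) = 2; h(2) = 2.
Complete factorization: h(α) = (α^2 + 2α + 2)·(α^3 + α^2 + 2).
Factor degrees with multiplicity: 2 + 3 = 5.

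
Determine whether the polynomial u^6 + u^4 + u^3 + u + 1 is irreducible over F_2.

Yes

Write P(u) = u^6 + u^4 + u^3 + u + 1.
Check for roots in F_2: P(0) = 1; P(1) = 1.
No roots, so no linear factors.
Monic irreducibles of degree 2 over GF(2): u^2 + u + 1.
None of them divide P (all give nonzero remainder).
Monic irreducibles of degree 3 over GF(2): u^3 + u + 1, u^3 + u^2 + 1.
None of them divide P (all give nonzero remainder).
No irreducible factor of degree ≤ 3 exists, so P is irreducible over GF(2).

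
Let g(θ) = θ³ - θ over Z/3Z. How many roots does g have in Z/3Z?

Evaluate at each of the 3 elements of Z/3Z:
g(0) = 0 → root; g(1) = 0 → root; g(2) = 0 → root.
Roots: {0, 1, 2}.

3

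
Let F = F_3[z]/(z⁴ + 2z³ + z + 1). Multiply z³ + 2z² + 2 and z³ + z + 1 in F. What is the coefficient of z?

1

Multiply in F_3[z]: (z³ + 2z² + 2)·(z³ + z + 1) = z⁶ + 2z⁵ + z⁴ + 2z³ + 2z² + 2z + 2.
Reduce using z⁴ ≡ z³ + 2z + 2 (mod z⁴ + 2z³ + z + 1).
Reduced: 2z³ + z² + z + 1.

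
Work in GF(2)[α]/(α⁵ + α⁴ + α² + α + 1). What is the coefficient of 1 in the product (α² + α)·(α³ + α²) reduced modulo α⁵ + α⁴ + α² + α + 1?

Multiply in GF(2)[α]: (α² + α)·(α³ + α²) = α⁵ + α³.
Reduce using α⁵ ≡ α⁴ + α² + α + 1 (mod α⁵ + α⁴ + α² + α + 1).
Reduced: α⁴ + α³ + α² + α + 1.

1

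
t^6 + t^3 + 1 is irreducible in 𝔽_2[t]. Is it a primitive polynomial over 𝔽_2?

Write f(t) = t^6 + t^3 + 1.
|GF(2^6)^×| = 2^6 − 1 = 63. Prime factorization: 63 = 3^2·7.
f is primitive ⇔ t has order 63 in GF(2)[t]/(f), i.e. t^(63/q) ≠ 1 for each prime q | 63.
t^(21) mod f = t^3.
t^(9) mod f = 1
Since t^(9) = 1, the order of t divides 9 < 63; not primitive.

No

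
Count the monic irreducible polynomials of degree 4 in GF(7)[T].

588

The number of monic irreducibles of degree 4 over GF(7) is (1/4)·Σ_{d∣4} μ(4/d) 7^d.
Divisors of 4: 1, 2, 4; μ(4/d) for each: 0, -1, 1.
Σ = − 7^2 + 7^4 = 2352.
N = 2352/4 = 588.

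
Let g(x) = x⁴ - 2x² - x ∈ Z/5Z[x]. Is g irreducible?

No

Check for roots in Z/5Z: g(0) = 0 → root; g(1) = 3; g(2) = 1; g(3) = 0 → root; g(4) = 0 → root.
g(0) = 0, so (x) divides g(x); g is reducible.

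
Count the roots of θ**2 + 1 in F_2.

Write h(θ) = θ**2 + 1.
Evaluate at each of the 2 elements of F_2:
h(0) = 1; h(1) = 0 → root.
Roots: {1}.

1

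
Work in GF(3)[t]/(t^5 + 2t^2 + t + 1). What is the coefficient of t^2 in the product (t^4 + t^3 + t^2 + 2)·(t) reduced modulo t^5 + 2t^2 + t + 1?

Multiply in GF(3)[t]: (t^4 + t^3 + t^2 + 2)·(t) = t^5 + t^4 + t^3 + 2t.
Reduce using t^5 ≡ t^2 + 2t + 2 (mod t^5 + 2t^2 + t + 1).
Reduced: t^4 + t^3 + t^2 + t + 2.

1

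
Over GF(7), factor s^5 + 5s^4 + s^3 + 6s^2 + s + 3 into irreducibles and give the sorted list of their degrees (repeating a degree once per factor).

1, 1, 3

Write h(s) = s^5 + 5s^4 + s^3 + 6s^2 + s + 3.
Linear factors from roots: (s + 4), (s + 3).
Complete factorization: h(s) = (s + 3)·(s + 4)·(s^3 + 5s^2 + 3s + 2).
Factor degrees with multiplicity: 1 + 1 + 3 = 5.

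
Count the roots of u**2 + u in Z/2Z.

2

Write P(u) = u**2 + u.
Evaluate at each of the 2 elements of Z/2Z:
P(0) = 0 → root; P(1) = 0 → root.
Roots: {0, 1}.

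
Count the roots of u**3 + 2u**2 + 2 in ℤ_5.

1

Write h(u) = u**3 + 2u**2 + 2.
Evaluate at each of the 5 elements of ℤ_5:
h(0) = 2; h(1) = 0 → root; h(2) = 3; h(3) = 2; h(4) = 3.
Roots: {1}.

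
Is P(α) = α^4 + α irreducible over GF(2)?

No

Check for roots in GF(2): P(0) = 0 → root; P(1) = 0 → root.
P(0) = 0, so (α) divides P(α); P is reducible.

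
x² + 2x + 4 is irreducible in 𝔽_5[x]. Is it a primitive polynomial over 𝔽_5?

Write f(x) = x² + 2x + 4.
|GF(5^2)^×| = 5^2 − 1 = 24. Prime factorization: 24 = 2^3·3.
f is primitive ⇔ x has order 24 in GF(5)[x]/(f), i.e. x^(24/q) ≠ 1 for each prime q | 24.
x^(12) mod f = 1
x^(8) mod f = 2x + 4.
Since x^(12) = 1, the order of x divides 12 < 24; not primitive.

No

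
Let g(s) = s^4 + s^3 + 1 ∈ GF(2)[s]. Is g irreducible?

Check for roots in GF(2): g(0) = 1; g(1) = 1.
No roots, so no linear factors.
Monic irreducibles of degree 2 over GF(2): s^2 + s + 1.
None of them divide g (all give nonzero remainder).
No irreducible factor of degree ≤ 2 exists, so g is irreducible over GF(2).

Yes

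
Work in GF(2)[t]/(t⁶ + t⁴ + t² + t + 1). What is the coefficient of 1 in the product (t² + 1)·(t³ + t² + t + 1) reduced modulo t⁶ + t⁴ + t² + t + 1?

Multiply in GF(2)[t]: (t² + 1)·(t³ + t² + t + 1) = t⁵ + t⁴ + t + 1.
Reduced: t⁵ + t⁴ + t + 1.

1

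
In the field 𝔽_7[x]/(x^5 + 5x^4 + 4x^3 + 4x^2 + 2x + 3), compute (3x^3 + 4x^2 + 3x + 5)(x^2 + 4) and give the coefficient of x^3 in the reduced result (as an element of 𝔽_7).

Multiply in 𝔽_7[x]: (3x^3 + 4x^2 + 3x + 5)·(x^2 + 4) = 3x^5 + 4x^4 + x^3 + 5x + 6.
Reduce using x^5 ≡ 2x^4 + 3x^3 + 3x^2 + 5x + 4 (mod x^5 + 5x^4 + 4x^3 + 4x^2 + 2x + 3).
Reduced: 3x^4 + 3x^3 + 2x^2 + 6x + 4.

3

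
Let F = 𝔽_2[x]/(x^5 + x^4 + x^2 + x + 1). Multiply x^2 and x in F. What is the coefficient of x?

Multiply in 𝔽_2[x]: (x^2)·(x) = x^3.
Reduced: x^3.

0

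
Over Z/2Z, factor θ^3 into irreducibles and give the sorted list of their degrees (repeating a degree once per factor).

Write g(θ) = θ^3.
Roots in Z/2Z: g(0) = 0 → root; g(1) = 1.
Linear factors from roots: (θ).
Complete factorization: g(θ) = (θ)^3.
Factor degrees with multiplicity: 1 + 1 + 1 = 3.

1, 1, 1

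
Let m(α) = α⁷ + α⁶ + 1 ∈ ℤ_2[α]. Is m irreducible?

Yes

Check for roots in ℤ_2: m(0) = 1; m(1) = 1.
No roots, so no linear factors.
Monic irreducibles of degree 2 over GF(2): α² + α + 1.
None of them divide m (all give nonzero remainder).
Monic irreducibles of degree 3 over GF(2): α³ + α + 1, α³ + α² + 1.
None of them divide m (all give nonzero remainder).
No irreducible factor of degree ≤ 3 exists, so m is irreducible over GF(2).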